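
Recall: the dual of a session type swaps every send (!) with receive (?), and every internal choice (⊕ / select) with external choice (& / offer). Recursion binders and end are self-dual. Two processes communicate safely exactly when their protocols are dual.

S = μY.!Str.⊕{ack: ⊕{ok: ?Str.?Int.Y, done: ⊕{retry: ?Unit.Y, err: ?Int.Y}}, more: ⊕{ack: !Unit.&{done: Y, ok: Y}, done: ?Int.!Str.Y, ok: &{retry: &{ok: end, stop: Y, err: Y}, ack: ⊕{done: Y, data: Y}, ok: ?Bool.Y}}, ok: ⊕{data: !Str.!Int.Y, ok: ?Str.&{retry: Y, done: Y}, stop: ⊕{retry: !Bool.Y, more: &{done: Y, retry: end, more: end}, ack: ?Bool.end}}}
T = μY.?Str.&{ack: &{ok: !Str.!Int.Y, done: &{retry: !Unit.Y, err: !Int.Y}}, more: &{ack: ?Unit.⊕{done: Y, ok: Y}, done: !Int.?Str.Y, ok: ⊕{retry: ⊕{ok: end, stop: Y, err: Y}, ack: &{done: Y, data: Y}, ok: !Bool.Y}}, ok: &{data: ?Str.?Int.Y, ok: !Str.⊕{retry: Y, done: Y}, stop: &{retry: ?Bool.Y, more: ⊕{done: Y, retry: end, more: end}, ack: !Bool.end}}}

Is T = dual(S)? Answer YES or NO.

YES

μY vs μY  match (binder kept)
  !Str vs ?Str  match
    ⊕{ack,more,ok} vs &{ack,more,ok}  match labels match
      [ack]
        ⊕{ok,done} vs &{ok,done}  match labels match
          [ok]
            ?Str vs !Str  match
              ?Int vs !Int  match
                Y vs Y  match
          [done]
            ⊕{retry,err} vs &{retry,err}  match labels match
              [retry]
                ?Unit vs !Unit  match
                  Y vs Y  match
              [err]
                ?Int vs !Int  match
                  Y vs Y  match
      [more]
        ⊕{ack,done,ok} vs &{ack,done,ok}  match labels match
          [ack]
            !Unit vs ?Unit  match
              &{done,ok} vs ⊕{done,ok}  match labels match
                [done]
                  Y vs Y  match
                [ok]
                  Y vs Y  match
          [done]
            ?Int vs !Int  match
              !Str vs ?Str  match
                Y vs Y  match
          [ok]
            &{retry,ack,ok} vs ⊕{retry,ack,ok}  match labels match
              [retry]
                &{ok,stop,err} vs ⊕{ok,stop,err}  match labels match
                  [ok]
                    end vs end  match
                  [stop]
                    Y vs Y  match
                  [err]
                    Y vs Y  match
              [ack]
                ⊕{done,data} vs &{done,data}  match labels match
                  [done]
                    Y vs Y  match
                  [data]
                    Y vs Y  match
              [ok]
                ?Bool vs !Bool  match
                  Y vs Y  match
      [ok]
        ⊕{data,ok,stop} vs &{data,ok,stop}  match labels match
          [data]
            !Str vs ?Str  match
              !Int vs ?Int  match
                Y vs Y  match
          [ok]
            ?Str vs !Str  match
              &{retry,done} vs ⊕{retry,done}  match labels match
                [retry]
                  Y vs Y  match
                [done]
                  Y vs Y  match
          [stop]
            ⊕{retry,more,ack} vs &{retry,more,ack}  match labels match
              [retry]
                !Bool vs ?Bool  match
                  Y vs Y  match
              [more]
                &{done,retry,more} vs ⊕{done,retry,more}  match labels match
                  [done]
                    Y vs Y  match
                  [retry]
                    end vs end  match
                  [more]
                    end vs end  match
              [ack]
                ?Bool vs !Bool  match
                  end vs end  match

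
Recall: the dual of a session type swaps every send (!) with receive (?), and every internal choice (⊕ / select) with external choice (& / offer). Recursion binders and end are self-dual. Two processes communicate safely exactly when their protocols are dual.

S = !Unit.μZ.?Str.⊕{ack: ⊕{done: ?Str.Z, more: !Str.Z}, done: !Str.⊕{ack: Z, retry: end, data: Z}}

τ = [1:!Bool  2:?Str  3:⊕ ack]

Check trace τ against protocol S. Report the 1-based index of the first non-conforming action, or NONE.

[1] got !Bool, protocol expects !Unit  ✗

1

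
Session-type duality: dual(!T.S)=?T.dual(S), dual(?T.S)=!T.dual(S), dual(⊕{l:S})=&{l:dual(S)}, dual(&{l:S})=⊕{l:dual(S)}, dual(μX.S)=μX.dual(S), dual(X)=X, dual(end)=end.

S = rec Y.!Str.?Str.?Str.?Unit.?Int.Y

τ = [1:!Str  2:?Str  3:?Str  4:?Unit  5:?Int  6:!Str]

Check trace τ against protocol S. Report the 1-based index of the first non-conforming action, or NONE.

NONE

@1 !Str  ok  now at ?Str.?Str.?Unit.?Int.rec Y.…
@2 ?Str  ok  now at ?Str.?Unit.?Int.rec Y.…
@3 ?Str  ok  now at ?Unit.?Int.rec Y.…
@4 ?Unit  ok  now at ?Int.rec Y.…
@5 ?Int  ok  now at rec Y.…
@6 !Str  ok  now at ?Str.?Str.?Unit.?Int.rec Y.…
τ conforms to S (length 6)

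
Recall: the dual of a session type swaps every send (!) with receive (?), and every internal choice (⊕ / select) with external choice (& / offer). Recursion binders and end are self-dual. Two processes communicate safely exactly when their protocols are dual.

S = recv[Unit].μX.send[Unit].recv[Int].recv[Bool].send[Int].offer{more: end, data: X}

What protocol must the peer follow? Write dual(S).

recv[Unit] → send[Unit]
  μX → μX  (rec unchanged)
    send[Unit] → recv[Unit]
      recv[Int] → send[Int]
        recv[Bool] → send[Bool]
          send[Int] → recv[Int]
            offer{more,data} → select{more,data}  (offer→select)
              [more]
                dual(end) = end
              [data]
                dual(X) = X

send[Unit].μX.recv[Unit].send[Int].send[Bool].recv[Int].select{more: end, data: X}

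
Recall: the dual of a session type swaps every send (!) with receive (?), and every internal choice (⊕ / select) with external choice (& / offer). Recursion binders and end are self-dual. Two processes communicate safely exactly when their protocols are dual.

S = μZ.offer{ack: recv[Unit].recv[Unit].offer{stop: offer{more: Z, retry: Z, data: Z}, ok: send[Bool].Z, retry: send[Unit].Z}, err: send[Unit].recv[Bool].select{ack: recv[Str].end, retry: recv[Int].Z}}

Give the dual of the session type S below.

μZ → μZ  (μ self-dual)
  offer{ack,err} → select{ack,err}  (external→internal)
    case ack:
      recv[Unit] → send[Unit]
        recv[Unit] → send[Unit]
          offer{stop,ok,retry} → select{stop,ok,retry}  (external→internal)
            case stop:
              offer{more,retry,data} → select{more,retry,data}  (external→internal)
                case more:
                  dual(Z) = Z
                case retry:
                  dual(Z) = Z
                case data:
                  dual(Z) = Z
            case ok:
              send[Bool] → recv[Bool]
                dual(Z) = Z
            case retry:
              send[Unit] → recv[Unit]
                dual(Z) = Z
    case err:
      send[Unit] → recv[Unit]
        recv[Bool] → send[Bool]
          select{ack,retry} → offer{ack,retry}  (⊕→&)
            case ack:
              recv[Str] → send[Str]
                dual(end) = end
            case retry:
              recv[Int] → send[Int]
                dual(Z) = Z

μZ.select{ack: send[Unit].send[Unit].select{stop: select{more: Z, retry: Z, data: Z}, ok: recv[Bool].Z, retry: recv[Unit].Z}, err: recv[Unit].send[Bool].offer{ack: send[Str].end, retry: send[Int].Z}}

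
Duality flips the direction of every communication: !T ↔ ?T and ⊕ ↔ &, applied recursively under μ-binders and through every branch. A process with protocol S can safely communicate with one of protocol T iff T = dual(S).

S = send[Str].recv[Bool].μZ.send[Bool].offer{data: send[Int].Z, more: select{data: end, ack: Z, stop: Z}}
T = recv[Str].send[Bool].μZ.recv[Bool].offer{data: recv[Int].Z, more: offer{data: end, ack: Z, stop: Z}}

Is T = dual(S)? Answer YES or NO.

NO

send[Str] | recv[Str]  ok
  recv[Bool] | send[Bool]  ok
    μZ | μZ  ok (rec unchanged)
      send[Bool] | recv[Bool]  ok
        offer{data,more} | offer{data,more}  ✗ choice polarity not flipped — not dual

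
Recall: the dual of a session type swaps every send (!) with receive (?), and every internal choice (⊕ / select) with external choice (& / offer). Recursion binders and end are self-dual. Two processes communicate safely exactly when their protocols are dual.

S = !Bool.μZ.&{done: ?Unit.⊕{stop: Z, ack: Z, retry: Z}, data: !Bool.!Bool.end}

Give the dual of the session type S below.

?Bool.μZ.⊕{done: !Unit.&{stop: Z, ack: Z, retry: Z}, data: ?Bool.?Bool.end}

!Bool = ?Bool
  μZ = μZ  (binder kept)
    &{done,data} = ⊕{done,data}  (external→internal)
      [done]
        ?Unit = !Unit
          ⊕{stop,ack,retry} = &{stop,ack,retry}  (⊕→&)
            [stop]
              Z self-dual
            [ack]
              Z self-dual
            [retry]
              Z self-dual
      [data]
        !Bool = ?Bool
          !Bool = ?Bool
            end self-dual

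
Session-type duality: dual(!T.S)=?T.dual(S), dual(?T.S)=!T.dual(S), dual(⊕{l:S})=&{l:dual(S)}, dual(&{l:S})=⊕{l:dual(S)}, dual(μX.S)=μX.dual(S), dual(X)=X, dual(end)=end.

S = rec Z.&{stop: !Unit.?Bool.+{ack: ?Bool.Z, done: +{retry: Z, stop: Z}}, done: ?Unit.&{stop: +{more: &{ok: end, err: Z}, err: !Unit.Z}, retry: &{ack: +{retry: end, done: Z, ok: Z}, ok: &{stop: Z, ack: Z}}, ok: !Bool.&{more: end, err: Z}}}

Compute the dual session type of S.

rec Z.+{stop: ?Unit.!Bool.&{ack: !Bool.Z, done: &{retry: Z, stop: Z}}, done: !Unit.+{stop: &{more: +{ok: end, err: Z}, err: ?Unit.Z}, retry: +{ack: &{retry: end, done: Z, ok: Z}, ok: +{stop: Z, ack: Z}}, ok: ?Bool.+{more: end, err: Z}}}

rec Z = rec Z  (binder kept)
  &{stop,done} = +{stop,done}  (&→⊕)
    [stop]
      !Unit = ?Unit
        ?Bool = !Bool
          +{ack,done} = &{ack,done}  (internal→external)
            [ack]
              ?Bool = !Bool
                Z self-dual
            [done]
              +{retry,stop} = &{retry,stop}  (internal→external)
                [retry]
                  Z self-dual
                [stop]
                  Z self-dual
    [done]
      ?Unit = !Unit
        &{stop,retry,ok} = +{stop,retry,ok}  (&→⊕)
          [stop]
            +{more,err} = &{more,err}  (internal→external)
              [more]
                &{ok,err} = +{ok,err}  (&→⊕)
                  [ok]
                    end self-dual
                  [err]
                    Z self-dual
              [err]
                !Unit = ?Unit
                  Z self-dual
          [retry]
            &{ack,ok} = +{ack,ok}  (&→⊕)
              [ack]
                +{retry,done,ok} = &{retry,done,ok}  (internal→external)
                  [retry]
                    end self-dual
                  [done]
                    Z self-dual
                  [ok]
                    Z self-dual
              [ok]
                &{stop,ack} = +{stop,ack}  (&→⊕)
                  [stop]
                    Z self-dual
                  [ack]
                    Z self-dual
          [ok]
            !Bool = ?Bool
              &{more,err} = +{more,err}  (&→⊕)
                [more]
                  end self-dual
                [err]
                  Z self-dual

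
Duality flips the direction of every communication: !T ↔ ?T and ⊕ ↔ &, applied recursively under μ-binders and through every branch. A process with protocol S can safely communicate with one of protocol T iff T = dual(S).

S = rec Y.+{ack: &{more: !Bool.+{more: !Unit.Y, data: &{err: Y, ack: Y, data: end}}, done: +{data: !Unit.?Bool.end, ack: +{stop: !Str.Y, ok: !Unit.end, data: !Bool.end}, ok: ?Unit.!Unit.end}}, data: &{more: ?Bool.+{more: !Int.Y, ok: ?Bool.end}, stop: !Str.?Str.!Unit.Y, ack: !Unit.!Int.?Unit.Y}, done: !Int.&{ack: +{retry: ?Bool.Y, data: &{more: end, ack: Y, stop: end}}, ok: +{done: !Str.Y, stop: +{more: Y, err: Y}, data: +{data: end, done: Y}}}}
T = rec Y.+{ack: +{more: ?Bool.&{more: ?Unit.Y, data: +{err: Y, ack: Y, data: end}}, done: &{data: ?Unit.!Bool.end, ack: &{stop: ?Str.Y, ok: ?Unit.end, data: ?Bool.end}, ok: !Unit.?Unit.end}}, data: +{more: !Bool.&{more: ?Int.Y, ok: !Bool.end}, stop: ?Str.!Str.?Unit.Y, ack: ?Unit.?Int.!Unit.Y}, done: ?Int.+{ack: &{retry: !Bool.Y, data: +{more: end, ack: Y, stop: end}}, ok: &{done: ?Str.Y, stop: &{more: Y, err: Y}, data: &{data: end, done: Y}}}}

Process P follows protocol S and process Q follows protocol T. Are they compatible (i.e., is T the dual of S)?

NO

rec Y vs rec Y  match (μ self-dual)
  +{ack,data,done} vs +{ack,data,done}  ✗ choice polarity not flipped — not dual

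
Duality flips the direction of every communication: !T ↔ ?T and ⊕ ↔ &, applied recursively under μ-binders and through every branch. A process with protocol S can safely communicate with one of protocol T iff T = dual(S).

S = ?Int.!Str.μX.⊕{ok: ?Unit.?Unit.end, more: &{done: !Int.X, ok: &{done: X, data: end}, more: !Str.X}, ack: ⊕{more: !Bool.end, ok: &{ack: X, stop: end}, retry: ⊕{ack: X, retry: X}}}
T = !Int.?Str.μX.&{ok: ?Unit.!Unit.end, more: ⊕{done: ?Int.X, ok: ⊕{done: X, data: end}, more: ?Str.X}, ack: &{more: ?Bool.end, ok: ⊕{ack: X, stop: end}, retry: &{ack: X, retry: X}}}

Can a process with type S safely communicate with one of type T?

?Int vs !Int  ✓
  !Str vs ?Str  ✓
    μX vs μX  ✓ (rec unchanged)
      ⊕{ok,more,ack} vs &{ok,more,ack}  ✓ label sets agree
        case ok:
          ?Unit vs ?Unit  ✗ same direction on both sides — not dual

NO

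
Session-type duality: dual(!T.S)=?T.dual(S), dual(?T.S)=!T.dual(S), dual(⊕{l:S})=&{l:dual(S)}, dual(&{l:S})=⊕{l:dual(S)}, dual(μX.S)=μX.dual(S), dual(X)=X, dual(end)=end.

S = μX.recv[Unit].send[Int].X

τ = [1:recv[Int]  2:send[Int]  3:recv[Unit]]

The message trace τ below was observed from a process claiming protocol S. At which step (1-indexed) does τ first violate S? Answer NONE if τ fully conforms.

1

@1 got recv[Int], protocol expects recv[Unit]  ✗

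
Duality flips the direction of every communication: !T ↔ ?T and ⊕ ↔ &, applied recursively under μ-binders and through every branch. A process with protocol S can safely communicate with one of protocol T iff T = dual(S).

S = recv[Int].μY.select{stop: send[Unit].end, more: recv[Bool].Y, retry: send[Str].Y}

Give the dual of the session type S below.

recv[Int] → send[Int]
  μY → μY  (μ self-dual)
    select{stop,more,retry} → offer{stop,more,retry}  (select→offer)
      [stop]
        send[Unit] → recv[Unit]
          end ↦ end
      [more]
        recv[Bool] → send[Bool]
          Y ↦ Y
      [retry]
        send[Str] → recv[Str]
          Y ↦ Y

send[Int].μY.offer{stop: recv[Unit].end, more: send[Bool].Y, retry: recv[Str].Y}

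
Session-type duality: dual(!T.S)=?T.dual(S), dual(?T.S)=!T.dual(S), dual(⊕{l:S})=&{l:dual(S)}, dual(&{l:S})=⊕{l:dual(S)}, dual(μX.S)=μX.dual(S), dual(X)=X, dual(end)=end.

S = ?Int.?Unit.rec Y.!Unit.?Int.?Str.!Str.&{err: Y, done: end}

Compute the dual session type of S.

!Int.!Unit.rec Y.?Unit.!Int.!Str.?Str.+{err: Y, done: end}

?Int ↦ !Int
  ?Unit ↦ !Unit
    rec Y ↦ rec Y  (μ self-dual)
      !Unit ↦ ?Unit
        ?Int ↦ !Int
          ?Str ↦ !Str
            !Str ↦ ?Str
              &{err,done} ↦ +{err,done}  (external→internal)
                [err]
                  Y ↦ Y
                [done]
                  end ↦ end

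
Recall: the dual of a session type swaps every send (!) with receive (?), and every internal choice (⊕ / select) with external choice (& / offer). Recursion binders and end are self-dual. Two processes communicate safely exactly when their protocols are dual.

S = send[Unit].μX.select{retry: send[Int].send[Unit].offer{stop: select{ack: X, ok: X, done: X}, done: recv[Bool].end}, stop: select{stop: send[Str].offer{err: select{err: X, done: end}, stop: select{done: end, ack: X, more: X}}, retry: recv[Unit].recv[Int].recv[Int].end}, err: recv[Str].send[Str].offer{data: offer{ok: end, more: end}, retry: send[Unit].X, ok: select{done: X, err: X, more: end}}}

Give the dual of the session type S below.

recv[Unit].μX.offer{retry: recv[Int].recv[Unit].select{stop: offer{ack: X, ok: X, done: X}, done: send[Bool].end}, stop: offer{stop: recv[Str].select{err: offer{err: X, done: end}, stop: offer{done: end, ack: X, more: X}}, retry: send[Unit].send[Int].send[Int].end}, err: send[Str].recv[Str].select{data: select{ok: end, more: end}, retry: recv[Unit].X, ok: offer{done: X, err: X, more: end}}}

send[Unit] → recv[Unit]
  μX → μX  (rec unchanged)
    select{retry,stop,err} → offer{retry,stop,err}  (⊕→&)
      case retry:
        send[Int] → recv[Int]
          send[Unit] → recv[Unit]
            offer{stop,done} → select{stop,done}  (offer→select)
              case stop:
                select{ack,ok,done} → offer{ack,ok,done}  (⊕→&)
                  case ack:
                    X self-dual
                  case ok:
                    X self-dual
                  case done:
                    X self-dual
              case done:
                recv[Bool] → send[Bool]
                  end self-dual
      case stop:
        select{stop,retry} → offer{stop,retry}  (⊕→&)
          case stop:
            send[Str] → recv[Str]
              offer{err,stop} → select{err,stop}  (offer→select)
                case err:
                  select{err,done} → offer{err,done}  (⊕→&)
                    case err:
                      X self-dual
                    case done:
                      end self-dual
                case stop:
                  select{done,ack,more} → offer{done,ack,more}  (⊕→&)
                    case done:
                      end self-dual
                    case ack:
                      X self-dual
                    case more:
                      X self-dual
          case retry:
            recv[Unit] → send[Unit]
              recv[Int] → send[Int]
                recv[Int] → send[Int]
                  end self-dual
      case err:
        recv[Str] → send[Str]
          send[Str] → recv[Str]
            offer{data,retry,ok} → select{data,retry,ok}  (offer→select)
              case data:
                offer{ok,more} → select{ok,more}  (offer→select)
                  case ok:
                    end self-dual
                  case more:
                    end self-dual
              case retry:
                send[Unit] → recv[Unit]
                  X self-dual
              case ok:
                select{done,err,more} → offer{done,err,more}  (⊕→&)
                  case done:
                    X self-dual
                  case err:
                    X self-dual
                  case more:
                    end self-dual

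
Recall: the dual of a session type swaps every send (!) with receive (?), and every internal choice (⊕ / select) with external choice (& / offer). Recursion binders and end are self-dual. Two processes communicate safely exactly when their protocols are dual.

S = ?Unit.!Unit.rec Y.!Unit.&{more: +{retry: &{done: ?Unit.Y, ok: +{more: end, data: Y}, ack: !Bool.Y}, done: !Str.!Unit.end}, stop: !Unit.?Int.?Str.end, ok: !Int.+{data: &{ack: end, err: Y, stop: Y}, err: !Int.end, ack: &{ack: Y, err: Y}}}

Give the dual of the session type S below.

?Unit = !Unit
  !Unit = ?Unit
    rec Y = rec Y  (binder kept)
      !Unit = ?Unit
        &{more,stop,ok} = +{more,stop,ok}  (external→internal)
          • more:
            +{retry,done} = &{retry,done}  (⊕→&)
              • retry:
                &{done,ok,ack} = +{done,ok,ack}  (external→internal)
                  • done:
                    ?Unit = !Unit
                      dual(Y) = Y
                  • ok:
                    +{more,data} = &{more,data}  (⊕→&)
                      • more:
                        dual(end) = end
                      • data:
                        dual(Y) = Y
                  • ack:
                    !Bool = ?Bool
                      dual(Y) = Y
              • done:
                !Str = ?Str
                  !Unit = ?Unit
                    dual(end) = end
          • stop:
            !Unit = ?Unit
              ?Int = !Int
                ?Str = !Str
                  dual(end) = end
          • ok:
            !Int = ?Int
              +{data,err,ack} = &{data,err,ack}  (⊕→&)
                • data:
                  &{ack,err,stop} = +{ack,err,stop}  (external→internal)
                    • ack:
                      dual(end) = end
                    • err:
                      dual(Y) = Y
                    • stop:
                      dual(Y) = Y
                • err:
                  !Int = ?Int
                    dual(end) = end
                • ack:
                  &{ack,err} = +{ack,err}  (external→internal)
                    • ack:
                      dual(Y) = Y
                    • err:
                      dual(Y) = Y

!Unit.?Unit.rec Y.?Unit.+{more: &{retry: +{done: !Unit.Y, ok: &{more: end, data: Y}, ack: ?Bool.Y}, done: ?Str.?Unit.end}, stop: ?Unit.!Int.!Str.end, ok: ?Int.&{data: +{ack: end, err: Y, stop: Y}, err: ?Int.end, ack: +{ack: Y, err: Y}}}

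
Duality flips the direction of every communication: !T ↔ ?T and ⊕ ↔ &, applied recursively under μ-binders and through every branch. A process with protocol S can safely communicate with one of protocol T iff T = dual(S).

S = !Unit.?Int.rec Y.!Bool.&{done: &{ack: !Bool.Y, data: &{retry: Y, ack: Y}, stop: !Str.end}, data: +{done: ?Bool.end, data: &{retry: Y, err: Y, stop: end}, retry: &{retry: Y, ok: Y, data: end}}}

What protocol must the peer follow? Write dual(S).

?Unit.!Int.rec Y.?Bool.+{done: +{ack: ?Bool.Y, data: +{retry: Y, ack: Y}, stop: ?Str.end}, data: &{done: !Bool.end, data: +{retry: Y, err: Y, stop: end}, retry: +{retry: Y, ok: Y, data: end}}}

!Unit → ?Unit
  ?Int → !Int
    rec Y → rec Y  (rec unchanged)
      !Bool → ?Bool
        &{done,data} → +{done,data}  (offer→select)
          case done:
            &{ack,data,stop} → +{ack,data,stop}  (offer→select)
              case ack:
                !Bool → ?Bool
                  dual(Y) = Y
              case data:
                &{retry,ack} → +{retry,ack}  (offer→select)
                  case retry:
                    dual(Y) = Y
                  case ack:
                    dual(Y) = Y
              case stop:
                !Str → ?Str
                  dual(end) = end
          case data:
            +{done,data,retry} → &{done,data,retry}  (internal→external)
              case done:
                ?Bool → !Bool
                  dual(end) = end
              case data:
                &{retry,err,stop} → +{retry,err,stop}  (offer→select)
                  case retry:
                    dual(Y) = Y
                  case err:
                    dual(Y) = Y
                  case stop:
                    dual(end) = end
              case retry:
                &{retry,ok,data} → +{retry,ok,data}  (offer→select)
                  case retry:
                    dual(Y) = Y
                  case ok:
                    dual(Y) = Y
                  case data:
                    dual(end) = end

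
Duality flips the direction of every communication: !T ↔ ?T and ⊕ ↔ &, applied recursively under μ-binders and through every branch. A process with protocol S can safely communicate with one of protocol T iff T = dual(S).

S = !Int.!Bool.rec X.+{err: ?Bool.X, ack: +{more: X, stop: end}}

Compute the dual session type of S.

?Int.?Bool.rec X.&{err: !Bool.X, ack: &{more: X, stop: end}}

!Int → ?Int
  !Bool → ?Bool
    rec X → rec X  (μ self-dual)
      +{err,ack} → &{err,ack}  (⊕→&)
        case err:
          ?Bool → !Bool
            X self-dual
        case ack:
          +{more,stop} → &{more,stop}  (⊕→&)
            case more:
              X self-dual
            case stop:
              end self-dual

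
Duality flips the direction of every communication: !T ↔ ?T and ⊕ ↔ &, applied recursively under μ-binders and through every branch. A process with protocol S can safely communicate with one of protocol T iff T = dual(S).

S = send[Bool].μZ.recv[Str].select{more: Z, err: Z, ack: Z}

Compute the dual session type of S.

recv[Bool].μZ.send[Str].offer{more: Z, err: Z, ack: Z}

send[Bool] ↦ recv[Bool]
  μZ ↦ μZ  (binder kept)
    recv[Str] ↦ send[Str]
      select{more,err,ack} ↦ offer{more,err,ack}  (internal→external)
        case more:
          dual(Z) = Z
        case err:
          dual(Z) = Z
        case ack:
          dual(Z) = Z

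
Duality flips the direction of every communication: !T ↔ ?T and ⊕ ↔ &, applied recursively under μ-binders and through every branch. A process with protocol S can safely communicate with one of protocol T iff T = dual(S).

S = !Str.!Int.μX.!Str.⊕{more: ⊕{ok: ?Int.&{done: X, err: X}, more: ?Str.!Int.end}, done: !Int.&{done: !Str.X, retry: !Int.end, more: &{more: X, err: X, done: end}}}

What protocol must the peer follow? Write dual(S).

?Str.?Int.μX.?Str.&{more: &{ok: !Int.⊕{done: X, err: X}, more: !Str.?Int.end}, done: ?Int.⊕{done: ?Str.X, retry: ?Int.end, more: ⊕{more: X, err: X, done: end}}}

!Str ↦ ?Str
  !Int ↦ ?Int
    μX ↦ μX  (binder kept)
      !Str ↦ ?Str
        ⊕{more,done} ↦ &{more,done}  (select→offer)
          case more:
            ⊕{ok,more} ↦ &{ok,more}  (select→offer)
              case ok:
                ?Int ↦ !Int
                  &{done,err} ↦ ⊕{done,err}  (offer→select)
                    case done:
                      X ↦ X
                    case err:
                      X ↦ X
              case more:
                ?Str ↦ !Str
                  !Int ↦ ?Int
                    end ↦ end
          case done:
            !Int ↦ ?Int
              &{done,retry,more} ↦ ⊕{done,retry,more}  (offer→select)
                case done:
                  !Str ↦ ?Str
                    X ↦ X
                case retry:
                  !Int ↦ ?Int
                    end ↦ end
                case more:
                  &{more,err,done} ↦ ⊕{more,err,done}  (offer→select)
                    case more:
                      X ↦ X
                    case err:
                      X ↦ X
                    case done:
                      end ↦ end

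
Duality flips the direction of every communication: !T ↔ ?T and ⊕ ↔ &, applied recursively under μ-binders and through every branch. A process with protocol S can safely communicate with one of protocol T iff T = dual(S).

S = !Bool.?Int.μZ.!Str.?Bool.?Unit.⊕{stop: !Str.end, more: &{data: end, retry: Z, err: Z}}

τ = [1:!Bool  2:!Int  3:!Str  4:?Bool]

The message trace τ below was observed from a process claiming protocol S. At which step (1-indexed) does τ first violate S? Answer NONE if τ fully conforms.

step 1: !Bool  match  now at ?Int.μZ.…
step 2: got !Int, protocol expects ?Int  ✗

2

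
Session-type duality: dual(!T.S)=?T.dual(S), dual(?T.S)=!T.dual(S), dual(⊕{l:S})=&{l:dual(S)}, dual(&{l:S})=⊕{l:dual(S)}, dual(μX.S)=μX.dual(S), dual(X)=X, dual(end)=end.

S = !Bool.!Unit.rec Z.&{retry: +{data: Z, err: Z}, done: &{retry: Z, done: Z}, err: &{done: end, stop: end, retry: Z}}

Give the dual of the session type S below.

?Bool.?Unit.rec Z.+{retry: &{data: Z, err: Z}, done: +{retry: Z, done: Z}, err: +{done: end, stop: end, retry: Z}}

!Bool = ?Bool
  !Unit = ?Unit
    rec Z = rec Z  (rec unchanged)
      &{retry,done,err} = +{retry,done,err}  (offer→select)
        case retry:
          +{data,err} = &{data,err}  (internal→external)
            case data:
              dual(Z) = Z
            case err:
              dual(Z) = Z
        case done:
          &{retry,done} = +{retry,done}  (offer→select)
            case retry:
              dual(Z) = Z
            case done:
              dual(Z) = Z
        case err:
          &{done,stop,retry} = +{done,stop,retry}  (offer→select)
            case done:
              dual(end) = end
            case stop:
              dual(end) = end
            case retry:
              dual(Z) = Z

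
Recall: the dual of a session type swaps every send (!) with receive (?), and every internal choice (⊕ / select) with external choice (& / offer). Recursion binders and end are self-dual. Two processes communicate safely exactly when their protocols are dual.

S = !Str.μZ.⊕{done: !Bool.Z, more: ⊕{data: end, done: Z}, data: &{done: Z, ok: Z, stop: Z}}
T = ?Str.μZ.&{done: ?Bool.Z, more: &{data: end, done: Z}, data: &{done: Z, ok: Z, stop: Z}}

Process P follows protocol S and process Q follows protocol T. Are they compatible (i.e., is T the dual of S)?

NO

!Str | ?Str  ✓
  μZ | μZ  ✓ (μ self-dual)
    ⊕{done,more,data} | &{done,more,data}  ✓ labels match
      case done:
        !Bool | ?Bool  ✓
          Z | Z  ✓
      case more:
        ⊕{data,done} | &{data,done}  ✓ labels match
          case data:
            end | end  ✓
          case done:
            Z | Z  ✓
      case data:
        &{done,ok,stop} | &{done,ok,stop}  ✗ choice polarity not flipped — not dual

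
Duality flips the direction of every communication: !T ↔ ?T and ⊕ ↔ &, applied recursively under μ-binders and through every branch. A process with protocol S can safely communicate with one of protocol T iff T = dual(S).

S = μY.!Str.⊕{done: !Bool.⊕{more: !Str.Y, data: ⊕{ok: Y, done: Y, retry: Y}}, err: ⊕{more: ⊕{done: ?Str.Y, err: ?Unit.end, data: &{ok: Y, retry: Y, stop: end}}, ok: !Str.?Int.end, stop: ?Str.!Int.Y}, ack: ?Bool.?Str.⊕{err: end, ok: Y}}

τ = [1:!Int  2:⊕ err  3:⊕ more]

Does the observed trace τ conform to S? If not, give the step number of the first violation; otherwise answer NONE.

1

@1 got !Int, protocol expects !Str  ✗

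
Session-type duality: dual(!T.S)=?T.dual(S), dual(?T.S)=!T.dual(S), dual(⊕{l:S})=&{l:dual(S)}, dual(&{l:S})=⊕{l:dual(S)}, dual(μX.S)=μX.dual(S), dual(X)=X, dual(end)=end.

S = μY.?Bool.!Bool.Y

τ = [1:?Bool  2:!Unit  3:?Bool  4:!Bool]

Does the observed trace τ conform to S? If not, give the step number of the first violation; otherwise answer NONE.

step 1: ?Bool  ✓  state: !Bool.μY.…
step 2: got !Unit, protocol expects !Bool  ✗

2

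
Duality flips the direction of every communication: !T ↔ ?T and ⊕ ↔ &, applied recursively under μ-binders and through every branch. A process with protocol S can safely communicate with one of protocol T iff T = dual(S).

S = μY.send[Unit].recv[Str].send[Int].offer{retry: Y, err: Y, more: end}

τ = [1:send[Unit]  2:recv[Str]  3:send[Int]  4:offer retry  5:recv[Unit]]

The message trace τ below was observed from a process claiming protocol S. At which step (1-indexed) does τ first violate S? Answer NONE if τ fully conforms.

[1] send[Unit]  ✓  now at recv[Str].send[Int].offer{retry: μY.…, err: μY.…, more: end}
[2] recv[Str]  ✓  now at send[Int].offer{retry: μY.…, err: μY.…, more: end}
[3] send[Int]  ✓  now at offer{retry: μY.…, err: μY.…, more: end}
[4] offer retry  ✓  now at μY.…
[5] got recv[Unit], protocol expects send[Unit]  ✗

5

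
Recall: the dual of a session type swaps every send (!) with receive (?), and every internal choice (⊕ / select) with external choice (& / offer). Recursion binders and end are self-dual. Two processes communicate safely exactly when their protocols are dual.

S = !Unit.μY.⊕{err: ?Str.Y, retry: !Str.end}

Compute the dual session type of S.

?Unit.μY.&{err: !Str.Y, retry: ?Str.end}

!Unit ↦ ?Unit
  μY ↦ μY  (binder kept)
    ⊕{err,retry} ↦ &{err,retry}  (⊕→&)
      • err:
        ?Str ↦ !Str
          Y self-dual
      • retry:
        !Str ↦ ?Str
          end self-dual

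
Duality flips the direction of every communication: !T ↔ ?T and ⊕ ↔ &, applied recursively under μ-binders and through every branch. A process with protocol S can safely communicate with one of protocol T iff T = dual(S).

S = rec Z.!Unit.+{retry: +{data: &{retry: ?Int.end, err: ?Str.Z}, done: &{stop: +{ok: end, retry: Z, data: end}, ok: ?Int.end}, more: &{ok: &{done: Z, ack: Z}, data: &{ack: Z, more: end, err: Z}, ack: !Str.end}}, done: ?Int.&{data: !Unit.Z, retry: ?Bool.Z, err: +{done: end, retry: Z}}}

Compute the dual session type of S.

rec Z = rec Z  (rec unchanged)
  !Unit = ?Unit
    +{retry,done} = &{retry,done}  (⊕→&)
      • retry:
        +{data,done,more} = &{data,done,more}  (⊕→&)
          • data:
            &{retry,err} = +{retry,err}  (&→⊕)
              • retry:
                ?Int = !Int
                  dual(end) = end
              • err:
                ?Str = !Str
                  dual(Z) = Z
          • done:
            &{stop,ok} = +{stop,ok}  (&→⊕)
              • stop:
                +{ok,retry,data} = &{ok,retry,data}  (⊕→&)
                  • ok:
                    dual(end) = end
                  • retry:
                    dual(Z) = Z
                  • data:
                    dual(end) = end
              • ok:
                ?Int = !Int
                  dual(end) = end
          • more:
            &{ok,data,ack} = +{ok,data,ack}  (&→⊕)
              • ok:
                &{done,ack} = +{done,ack}  (&→⊕)
                  • done:
                    dual(Z) = Z
                  • ack:
                    dual(Z) = Z
              • data:
                &{ack,more,err} = +{ack,more,err}  (&→⊕)
                  • ack:
                    dual(Z) = Z
                  • more:
                    dual(end) = end
                  • err:
                    dual(Z) = Z
              • ack:
                !Str = ?Str
                  dual(end) = end
      • done:
        ?Int = !Int
          &{data,retry,err} = +{data,retry,err}  (&→⊕)
            • data:
              !Unit = ?Unit
                dual(Z) = Z
            • retry:
              ?Bool = !Bool
                dual(Z) = Z
            • err:
              +{done,retry} = &{done,retry}  (⊕→&)
                • done:
                  dual(end) = end
                • retry:
                  dual(Z) = Z

rec Z.?Unit.&{retry: &{data: +{retry: !Int.end, err: !Str.Z}, done: +{stop: &{ok: end, retry: Z, data: end}, ok: !Int.end}, more: +{ok: +{done: Z, ack: Z}, data: +{ack: Z, more: end, err: Z}, ack: ?Str.end}}, done: !Int.+{data: ?Unit.Z, retry: !Bool.Z, err: &{done: end, retry: Z}}}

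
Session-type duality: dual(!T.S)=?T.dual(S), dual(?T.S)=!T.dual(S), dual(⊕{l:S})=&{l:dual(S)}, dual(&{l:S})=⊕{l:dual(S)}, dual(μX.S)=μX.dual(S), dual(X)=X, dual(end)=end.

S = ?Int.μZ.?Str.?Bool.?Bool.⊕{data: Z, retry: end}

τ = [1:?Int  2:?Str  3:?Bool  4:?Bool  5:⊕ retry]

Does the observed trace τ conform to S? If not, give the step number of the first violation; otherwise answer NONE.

[1] ?Int  match  state: μZ.…
[2] ?Str  match  state: ?Bool.?Bool.⊕{data: μZ.…, retry: end}
[3] ?Bool  match  state: ?Bool.⊕{data: μZ.…, retry: end}
[4] ?Bool  match  state: ⊕{data: μZ.…, retry: end}
[5] ⊕ retry  match  state: end
trace exhausted — no violation

NONE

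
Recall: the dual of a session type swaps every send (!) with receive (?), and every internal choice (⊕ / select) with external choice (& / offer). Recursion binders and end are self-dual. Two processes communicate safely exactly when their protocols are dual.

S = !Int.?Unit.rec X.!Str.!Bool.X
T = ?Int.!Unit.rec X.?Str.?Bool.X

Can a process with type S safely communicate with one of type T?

YES

!Int vs ?Int  match
  ?Unit vs !Unit  match
    rec X vs rec X  match (rec unchanged)
      !Str vs ?Str  match
        !Bool vs ?Bool  match
          X vs X  match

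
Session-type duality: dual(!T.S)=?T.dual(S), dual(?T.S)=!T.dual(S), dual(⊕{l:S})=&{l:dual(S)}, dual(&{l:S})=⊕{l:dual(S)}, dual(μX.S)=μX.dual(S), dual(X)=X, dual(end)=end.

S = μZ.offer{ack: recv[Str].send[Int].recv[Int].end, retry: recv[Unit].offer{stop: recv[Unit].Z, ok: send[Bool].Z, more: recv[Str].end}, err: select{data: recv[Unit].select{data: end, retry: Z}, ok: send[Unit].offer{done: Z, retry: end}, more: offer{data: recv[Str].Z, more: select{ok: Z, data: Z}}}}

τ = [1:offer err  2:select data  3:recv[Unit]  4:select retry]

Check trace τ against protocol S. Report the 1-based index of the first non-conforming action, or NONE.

step 1: offer err  match  state: select{data: recv[Unit].select{data: end, retry: μZ.…}, ok: send[Unit].offer{done: μZ.…, retry: end}, more: offer{data: recv[Str].μZ.…, more: select{ok: μZ.…, data: μZ.…}}}
step 2: select data  match  state: recv[Unit].select{data: end, retry: μZ.…}
step 3: recv[Unit]  match  state: select{data: end, retry: μZ.…}
step 4: select retry  match  state: μZ.…
trace exhausted — no violation

NONE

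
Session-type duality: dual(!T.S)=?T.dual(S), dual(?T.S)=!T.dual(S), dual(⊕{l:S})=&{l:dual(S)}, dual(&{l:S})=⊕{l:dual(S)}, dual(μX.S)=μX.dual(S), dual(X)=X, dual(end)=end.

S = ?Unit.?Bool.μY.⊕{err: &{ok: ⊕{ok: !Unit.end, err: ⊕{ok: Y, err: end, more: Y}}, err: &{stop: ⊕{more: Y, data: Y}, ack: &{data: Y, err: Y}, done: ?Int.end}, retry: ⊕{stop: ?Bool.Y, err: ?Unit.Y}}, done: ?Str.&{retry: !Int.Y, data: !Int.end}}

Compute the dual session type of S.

!Unit.!Bool.μY.&{err: ⊕{ok: &{ok: ?Unit.end, err: &{ok: Y, err: end, more: Y}}, err: ⊕{stop: &{more: Y, data: Y}, ack: ⊕{data: Y, err: Y}, done: !Int.end}, retry: &{stop: !Bool.Y, err: !Unit.Y}}, done: !Str.⊕{retry: ?Int.Y, data: ?Int.end}}

?Unit → !Unit
  ?Bool → !Bool
    μY → μY  (μ self-dual)
      ⊕{err,done} → &{err,done}  (select→offer)
        [err]
          &{ok,err,retry} → ⊕{ok,err,retry}  (&→⊕)
            [ok]
              ⊕{ok,err} → &{ok,err}  (select→offer)
                [ok]
                  !Unit → ?Unit
                    end self-dual
                [err]
                  ⊕{ok,err,more} → &{ok,err,more}  (select→offer)
                    [ok]
                      Y self-dual
                    [err]
                      end self-dual
                    [more]
                      Y self-dual
            [err]
              &{stop,ack,done} → ⊕{stop,ack,done}  (&→⊕)
                [stop]
                  ⊕{more,data} → &{more,data}  (select→offer)
                    [more]
                      Y self-dual
                    [data]
                      Y self-dual
                [ack]
                  &{data,err} → ⊕{data,err}  (&→⊕)
                    [data]
                      Y self-dual
                    [err]
                      Y self-dual
                [done]
                  ?Int → !Int
                    end self-dual
            [retry]
              ⊕{stop,err} → &{stop,err}  (select→offer)
                [stop]
                  ?Bool → !Bool
                    Y self-dual
                [err]
                  ?Unit → !Unit
                    Y self-dual
        [done]
          ?Str → !Str
            &{retry,data} → ⊕{retry,data}  (&→⊕)
              [retry]
                !Int → ?Int
                  Y self-dual
              [data]
                !Int → ?Int
                  end self-dual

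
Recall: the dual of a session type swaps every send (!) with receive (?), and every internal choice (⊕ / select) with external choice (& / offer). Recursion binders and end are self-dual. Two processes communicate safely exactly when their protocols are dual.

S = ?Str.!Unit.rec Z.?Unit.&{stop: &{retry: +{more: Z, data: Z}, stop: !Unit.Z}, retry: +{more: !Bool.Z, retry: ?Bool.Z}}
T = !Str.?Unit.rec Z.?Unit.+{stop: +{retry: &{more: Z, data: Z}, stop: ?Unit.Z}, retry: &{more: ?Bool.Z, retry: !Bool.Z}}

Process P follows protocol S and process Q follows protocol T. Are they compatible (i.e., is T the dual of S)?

?Str ‖ !Str  ok
  !Unit ‖ ?Unit  ok
    rec Z ‖ rec Z  ok (μ self-dual)
      ?Unit ‖ ?Unit  ✗ same direction on both sides — not dual

NO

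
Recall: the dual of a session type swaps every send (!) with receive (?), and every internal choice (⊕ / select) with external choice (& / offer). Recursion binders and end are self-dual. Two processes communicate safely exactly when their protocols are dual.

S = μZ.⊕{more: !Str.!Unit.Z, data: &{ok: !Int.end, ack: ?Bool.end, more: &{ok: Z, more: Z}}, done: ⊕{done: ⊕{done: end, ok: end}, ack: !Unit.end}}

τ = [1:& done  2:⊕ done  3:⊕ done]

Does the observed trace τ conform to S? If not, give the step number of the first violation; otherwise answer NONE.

1

step 1: got & done, protocol expects ⊕ more or ⊕ data or ⊕ done  ✗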